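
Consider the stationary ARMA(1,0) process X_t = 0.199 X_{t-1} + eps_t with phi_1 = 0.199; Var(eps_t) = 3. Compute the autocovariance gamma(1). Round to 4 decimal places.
\gamma(1) = 0.6216

Multiply the model equation by X_{t-k} and take expectations. With theta_0 = psi_0 = 1 and psi_j the MA(infinity) weights, this gives
  gamma(k) - sum_i phi_i gamma(k-i) = c_k,
  c_k = sigma^2 * sum_{j=k..q} theta_j psi_{j-k}   (c_k = 0 for k > q),
using gamma(-m) = gamma(m).
Pure AR (q = 0): c_0 = sigma^2 = 3, c_k = 0 for k >= 1.
Equations for k = 0 and k = 1 (AR order 1):
  gamma(0) = phi_1 gamma(1) + c_0
  gamma(1) = phi_1 gamma(0) + c_1
Substituting the second into the first: gamma(0) (1 - phi_1^2) = c_0 + phi_1 c_1, so
  gamma(0) = c_0 / (1 - phi_1^2) = 3 / (1 - (0.199)^2) = 3 / 0.960399 = 3.123702.
  gamma(1) = phi_1 gamma(0) = (0.199)(3.123702) = 0.621617.
Therefore gamma(1) = 0.6216 (to 4 decimal places).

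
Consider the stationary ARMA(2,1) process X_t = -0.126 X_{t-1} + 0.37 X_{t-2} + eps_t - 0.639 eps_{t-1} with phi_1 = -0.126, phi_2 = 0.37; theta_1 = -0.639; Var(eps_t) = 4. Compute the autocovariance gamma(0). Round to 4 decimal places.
\gamma(0) = 8.0327

Multiply the model equation by X_{t-k} and take expectations. With theta_0 = psi_0 = 1 and psi_j the MA(infinity) weights, this gives
  gamma(k) - sum_i phi_i gamma(k-i) = c_k,
  c_k = sigma^2 * sum_{j=k..q} theta_j psi_{j-k}   (c_k = 0 for k > q),
using gamma(-m) = gamma(m).
psi-weights needed (psi_j = theta_j + sum_i phi_i psi_{j-i}):
  psi_1 = theta_1 + phi_1 = -0.639 + (-0.126) = -0.765
Right-hand sides:
  c_0 = sigma^2 (1 + theta_1 psi_1) = 4 * (1 + (-0.639)(-0.765)) = 4 * 1.488835 = 5.95534
  c_1 = sigma^2 theta_1 = 4 * (-0.639) = -2.556
  c_2 = 0
Equations for k = 0, 1, 2 (AR order 2, c_2 = 0):
  (E0) gamma(0) = phi_1 gamma(1) + phi_2 gamma(2) + c_0
  (E1) gamma(1) = phi_1 gamma(0) + phi_2 gamma(1) + c_1
  (E2) gamma(2) = phi_1 gamma(1) + phi_2 gamma(0)
From (E1): gamma(1) = A gamma(0) + B with
  A = phi_1 / (1 - phi_2) = -0.126 / 0.63 = -0.2,   B = c_1 / (1 - phi_2) = -2.556 / 0.63 = -4.057143.
Insert (E2) into (E0): gamma(0) (1 - phi_2^2) = phi_1 (1 + phi_2) gamma(1) + c_0.
  phi_1 (1 + phi_2) = (-0.126)(1.37) = -0.17262,   1 - phi_2^2 = 0.8631.
Replace gamma(1) by A gamma(0) + B and collect gamma(0):
  gamma(0) [0.8631 - (-0.17262)(-0.2)] = (-0.17262)(-4.057143) + 5.95534
  gamma(0) * 0.828576 = 6.655684
  gamma(0) = 6.655684 / 0.828576 = 8.032678.
Therefore gamma(0) = 8.0327 (to 4 decimal places).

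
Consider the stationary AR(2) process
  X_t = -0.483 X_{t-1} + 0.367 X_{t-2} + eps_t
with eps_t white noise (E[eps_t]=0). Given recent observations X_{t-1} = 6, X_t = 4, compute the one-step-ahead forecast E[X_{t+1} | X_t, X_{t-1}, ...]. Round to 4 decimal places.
E[X_{t+1} \mid \mathcal F_t] = 0.2700

For an AR(p) model X_t = c + sum_i phi_i X_{t-i} + eps_t, the
one-step-ahead conditional mean is
  E[X_{t+1} | X_t, ...] = c + sum_i phi_i X_{t+1-i}.
Substitute known values:
  E[X_{t+1} | ...] = (-0.483) * (4) + (0.367) * (6)
                   = 0.2700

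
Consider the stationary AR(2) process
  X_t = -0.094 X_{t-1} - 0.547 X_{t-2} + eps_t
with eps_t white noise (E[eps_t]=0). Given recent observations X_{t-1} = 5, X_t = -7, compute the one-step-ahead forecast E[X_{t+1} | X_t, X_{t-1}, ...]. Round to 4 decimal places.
E[X_{t+1} \mid \mathcal F_t] = -2.0770

For an AR(p) model X_t = c + sum_i phi_i X_{t-i} + eps_t, the
one-step-ahead conditional mean is
  E[X_{t+1} | X_t, ...] = c + sum_i phi_i X_{t+1-i}.
Substitute known values:
  E[X_{t+1} | ...] = (-0.094) * (-7) + (-0.547) * (5)
                   = -2.0770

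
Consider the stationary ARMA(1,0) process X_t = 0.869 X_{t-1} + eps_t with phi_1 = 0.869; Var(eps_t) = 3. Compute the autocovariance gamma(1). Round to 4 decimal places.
\gamma(1) = 10.6478

Multiply the model equation by X_{t-k} and take expectations. With theta_0 = psi_0 = 1 and psi_j the MA(infinity) weights, this gives
  gamma(k) - sum_i phi_i gamma(k-i) = c_k,
  c_k = sigma^2 * sum_{j=k..q} theta_j psi_{j-k}   (c_k = 0 for k > q),
using gamma(-m) = gamma(m).
Pure AR (q = 0): c_0 = sigma^2 = 3, c_k = 0 for k >= 1.
Equations for k = 0 and k = 1 (AR order 1):
  gamma(0) = phi_1 gamma(1) + c_0
  gamma(1) = phi_1 gamma(0) + c_1
Substituting the second into the first: gamma(0) (1 - phi_1^2) = c_0 + phi_1 c_1, so
  gamma(0) = c_0 / (1 - phi_1^2) = 3 / (1 - (0.869)^2) = 3 / 0.244839 = 12.25295.
  gamma(1) = phi_1 gamma(0) = (0.869)(12.25295) = 10.647813.
Therefore gamma(1) = 10.6478 (to 4 decimal places).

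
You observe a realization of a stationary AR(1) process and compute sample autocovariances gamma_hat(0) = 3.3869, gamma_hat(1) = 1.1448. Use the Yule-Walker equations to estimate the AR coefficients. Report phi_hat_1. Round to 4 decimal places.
\hat\phi_{1} = 0.3380

The Yule-Walker equations for an AR(p) process read, in matrix form,
  Gamma_p phi = r_p,   with   (Gamma_p)_{ij} = gamma(|i - j|),
                       (r_p)_i = gamma(i),   i,j = 1..p.
Substitute the sample gammas (Toeplitz matrix and right-hand side of size 1):
  Gamma_p = [[3.3869]]
  r_p     = [1.1448]
With p = 1 this is the single equation gamma(0) phi_1 = gamma(1):
  phi_hat_1 = gamma(1) / gamma(0) = 1.1448 / 3.3869 = 0.3380.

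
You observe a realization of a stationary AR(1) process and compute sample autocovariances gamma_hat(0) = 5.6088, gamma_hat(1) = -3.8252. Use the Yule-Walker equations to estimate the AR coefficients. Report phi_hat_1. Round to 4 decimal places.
\hat\phi_{1} = -0.6820

The Yule-Walker equations for an AR(p) process read, in matrix form,
  Gamma_p phi = r_p,   with   (Gamma_p)_{ij} = gamma(|i - j|),
                       (r_p)_i = gamma(i),   i,j = 1..p.
Substitute the sample gammas (Toeplitz matrix and right-hand side of size 1):
  Gamma_p = [[5.6088]]
  r_p     = [-3.8252]
With p = 1 this is the single equation gamma(0) phi_1 = gamma(1):
  phi_hat_1 = gamma(1) / gamma(0) = -3.8252 / 5.6088 = -0.6820.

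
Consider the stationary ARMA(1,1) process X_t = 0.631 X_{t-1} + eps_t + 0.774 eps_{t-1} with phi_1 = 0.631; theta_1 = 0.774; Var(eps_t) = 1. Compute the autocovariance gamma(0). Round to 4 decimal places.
\gamma(0) = 4.2800

Multiply the model equation by X_{t-k} and take expectations. With theta_0 = psi_0 = 1 and psi_j the MA(infinity) weights, this gives
  gamma(k) - sum_i phi_i gamma(k-i) = c_k,
  c_k = sigma^2 * sum_{j=k..q} theta_j psi_{j-k}   (c_k = 0 for k > q),
using gamma(-m) = gamma(m).
psi-weights needed (psi_j = theta_j + sum_i phi_i psi_{j-i}):
  psi_1 = theta_1 + phi_1 = 0.774 + (0.631) = 1.405
Right-hand sides:
  c_0 = sigma^2 (1 + theta_1 psi_1) = 1 * (1 + (0.774)(1.405)) = 1 * 2.08747 = 2.08747
  c_1 = sigma^2 theta_1 = 1 * (0.774) = 0.774
  c_2 = 0
Equations for k = 0 and k = 1 (AR order 1):
  gamma(0) = phi_1 gamma(1) + c_0
  gamma(1) = phi_1 gamma(0) + c_1
Substituting the second into the first: gamma(0) (1 - phi_1^2) = c_0 + phi_1 c_1, so
  gamma(0) = (c_0 + phi_1 c_1) / (1 - phi_1^2) = (2.08747 + (0.631)(0.774)) / (1 - (0.631)^2) = 2.575864 / 0.601839 = 4.279989.
Therefore gamma(0) = 4.2800 (to 4 decimal places).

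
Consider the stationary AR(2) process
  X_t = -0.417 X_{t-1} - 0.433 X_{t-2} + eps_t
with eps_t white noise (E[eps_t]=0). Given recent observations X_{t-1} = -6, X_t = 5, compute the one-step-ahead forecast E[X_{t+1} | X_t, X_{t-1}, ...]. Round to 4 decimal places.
E[X_{t+1} \mid \mathcal F_t] = 0.5130

For an AR(p) model X_t = c + sum_i phi_i X_{t-i} + eps_t, the
one-step-ahead conditional mean is
  E[X_{t+1} | X_t, ...] = c + sum_i phi_i X_{t+1-i}.
Substitute known values:
  E[X_{t+1} | ...] = (-0.417) * (5) + (-0.433) * (-6)
                   = 0.5130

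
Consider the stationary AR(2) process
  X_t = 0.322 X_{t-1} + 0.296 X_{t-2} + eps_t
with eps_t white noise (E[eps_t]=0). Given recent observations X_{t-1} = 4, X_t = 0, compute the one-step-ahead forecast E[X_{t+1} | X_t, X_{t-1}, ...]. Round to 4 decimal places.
E[X_{t+1} \mid \mathcal F_t] = 1.1840

For an AR(p) model X_t = c + sum_i phi_i X_{t-i} + eps_t, the
one-step-ahead conditional mean is
  E[X_{t+1} | X_t, ...] = c + sum_i phi_i X_{t+1-i}.
Substitute known values:
  E[X_{t+1} | ...] = (0.322) * (0) + (0.296) * (4)
                   = 1.1840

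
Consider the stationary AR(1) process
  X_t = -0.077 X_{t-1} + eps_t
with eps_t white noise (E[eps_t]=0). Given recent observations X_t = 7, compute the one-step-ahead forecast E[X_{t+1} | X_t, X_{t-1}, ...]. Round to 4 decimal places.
E[X_{t+1} \mid \mathcal F_t] = -0.5390

For an AR(p) model X_t = c + sum_i phi_i X_{t-i} + eps_t, the
one-step-ahead conditional mean is
  E[X_{t+1} | X_t, ...] = c + sum_i phi_i X_{t+1-i}.
Substitute known values:
  E[X_{t+1} | ...] = (-0.077) * (7)
                   = -0.5390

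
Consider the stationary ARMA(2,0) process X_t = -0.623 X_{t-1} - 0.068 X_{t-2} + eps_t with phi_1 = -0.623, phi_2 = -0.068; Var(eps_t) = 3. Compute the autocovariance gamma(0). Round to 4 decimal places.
\gamma(0) = 4.5685

Multiply the model equation by X_{t-k} and take expectations. With theta_0 = psi_0 = 1 and psi_j the MA(infinity) weights, this gives
  gamma(k) - sum_i phi_i gamma(k-i) = c_k,
  c_k = sigma^2 * sum_{j=k..q} theta_j psi_{j-k}   (c_k = 0 for k > q),
using gamma(-m) = gamma(m).
Pure AR (q = 0): c_0 = sigma^2 = 3, c_k = 0 for k >= 1.
Equations for k = 0, 1, 2 (AR order 2, c_2 = 0):
  (E0) gamma(0) = phi_1 gamma(1) + phi_2 gamma(2) + c_0
  (E1) gamma(1) = phi_1 gamma(0) + phi_2 gamma(1) + c_1
  (E2) gamma(2) = phi_1 gamma(1) + phi_2 gamma(0)
From (E1): gamma(1) = A gamma(0) + B with
  A = phi_1 / (1 - phi_2) = -0.623 / 1.068 = -0.583333,   B = c_1 / (1 - phi_2) = 0 / 1.068 = 0.
Insert (E2) into (E0): gamma(0) (1 - phi_2^2) = phi_1 (1 + phi_2) gamma(1) + c_0.
  phi_1 (1 + phi_2) = (-0.623)(0.932) = -0.580636,   1 - phi_2^2 = 0.995376.
Replace gamma(1) by A gamma(0) + B and collect gamma(0):
  gamma(0) [0.995376 - (-0.580636)(-0.583333)] = c_0 = 3
  gamma(0) * 0.656672 = 3
  gamma(0) = 3 / 0.656672 = 4.568493.
Therefore gamma(0) = 4.5685 (to 4 decimal places).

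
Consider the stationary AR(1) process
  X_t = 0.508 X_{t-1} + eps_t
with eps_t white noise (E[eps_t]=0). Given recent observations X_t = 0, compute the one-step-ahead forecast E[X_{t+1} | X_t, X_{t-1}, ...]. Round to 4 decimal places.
E[X_{t+1} \mid \mathcal F_t] = 0.0000

For an AR(p) model X_t = c + sum_i phi_i X_{t-i} + eps_t, the
one-step-ahead conditional mean is
  E[X_{t+1} | X_t, ...] = c + sum_i phi_i X_{t+1-i}.
Substitute known values:
  E[X_{t+1} | ...] = (0.508) * (0)
                   = 0.0000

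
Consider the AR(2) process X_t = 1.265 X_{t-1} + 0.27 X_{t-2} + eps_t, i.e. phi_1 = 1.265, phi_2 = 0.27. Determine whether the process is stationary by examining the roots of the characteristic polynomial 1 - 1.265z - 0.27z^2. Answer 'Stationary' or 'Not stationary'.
\text{Not stationary}

The AR(p) characteristic polynomial is P(z) = 1 - 1.265z - 0.27z^2.
Stationarity requires all roots to lie outside the unit circle, i.e. |z| > 1 for every root.
Set 1 + (-1.265) z + (-0.27) z^2 = 0, i.e. a z^2 + b z + c = 0 with a = -0.27, b = -1.265, c = 1.
Discriminant D = b^2 - 4ac = (-1.265)^2 - 4*(-0.27)*1 = 1.600225 - (-1.08) = 2.680225.
D >= 0, so the roots are real: z = (-b +/- sqrt(D)) / (2a) = (1.265 +/- 1.637139) / (-0.54).
  z_1 = (1.265 + 1.637139) / (-0.54) = -5.3743,   |z_1| = 5.3743.
  z_2 = (1.265 - 1.637139) / (-0.54) = 0.6891,   |z_2| = 0.6891.
Moduli of all roots: 5.3743, 0.6891.
All moduli strictly greater than 1? No.
Verdict: Not stationary.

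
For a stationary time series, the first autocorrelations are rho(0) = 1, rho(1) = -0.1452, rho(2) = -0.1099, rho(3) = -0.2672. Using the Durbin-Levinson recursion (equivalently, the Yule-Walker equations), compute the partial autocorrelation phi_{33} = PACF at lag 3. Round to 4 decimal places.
\phi_{33} = -0.3170

The PACF at lag k is phi_{kk}, the last component of the solution
to the Yule-Walker system G_k phi = r_k where
  (G_k)_{ij} = rho(|i - j|), (r_k)_i = rho(i), i,j = 1..k.
Equivalently, Durbin-Levinson gives phi_{kk} iteratively:
  phi_{11} = rho(1)
  phi_{kk} = [rho(k) - sum_{j=1..k-1} phi_{k-1,j} rho(k-j)]
            / [1 - sum_{j=1..k-1} phi_{k-1,j} rho(j)],
  phi_{k,j} = phi_{k-1,j} - phi_{kk} phi_{k-1,k-j},  j = 1..k-1.
Step k = 1:
  phi_11 = rho(1) = -0.1452.
Step k = 2:
  phi_22 = [rho(2) - phi_11 rho(1)] / [1 - phi_11 rho(1)] = [-0.1099 - (-0.1452)(-0.1452)] / [1 - (-0.1452)(-0.1452)]
         = -0.13098304 / 0.97891696 = -0.133804.
  Update: phi_21 = phi_11 - phi_22 phi_11 = -0.1452 - (-0.133804)(-0.1452) = -0.164628.
Step k = 3:
  phi_33 = [rho(3) - phi_21 rho(2) - phi_22 rho(1)] / [1 - phi_21 rho(1) - phi_22 rho(2)]
    numerator   = -0.2672 - (-0.164628)(-0.1099) - (-0.133804)(-0.1452) = -0.304721
    denominator = 1 - (-0.164628)(-0.1452) - (-0.133804)(-0.1099) = 0.9613909
  phi_33 = -0.304721 / 0.9613909 = -0.317.
Therefore phi_{33} = -0.3170.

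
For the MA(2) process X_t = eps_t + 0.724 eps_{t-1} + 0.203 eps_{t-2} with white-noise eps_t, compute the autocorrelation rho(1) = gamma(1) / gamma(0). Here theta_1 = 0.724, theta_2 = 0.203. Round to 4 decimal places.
\rho(1) = 0.5564

For an MA(q) process with theta_0 = 1, the autocovariance is
  gamma(k) = sigma^2 * sum_{i=0..q-k} theta_i * theta_{i+k},
and rho(k) = gamma(k) / gamma(0). Sigma^2 cancels.
  numerator   = (1)*(0.724) + (0.724)*(0.203) = 0.870972.
  denominator = (1)^2 + (0.724)^2 + (0.203)^2 = 1.565385.
  rho(1) = 0.870972 / 1.565385 = 0.5564.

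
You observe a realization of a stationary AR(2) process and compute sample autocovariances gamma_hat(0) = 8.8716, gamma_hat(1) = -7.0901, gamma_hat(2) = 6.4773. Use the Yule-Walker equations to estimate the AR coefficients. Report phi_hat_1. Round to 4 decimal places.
\hat\phi_{1} = -0.5970

The Yule-Walker equations for an AR(p) process read, in matrix form,
  Gamma_p phi = r_p,   with   (Gamma_p)_{ij} = gamma(|i - j|),
                       (r_p)_i = gamma(i),   i,j = 1..p.
Substitute the sample gammas (Toeplitz matrix and right-hand side of size 2):
  Gamma_p = [[8.8716, -7.0901], [-7.0901, 8.8716]]
  r_p     = [-7.0901, 6.4773]
Written out:
  8.8716 phi_1 - 7.0901 phi_2 = -7.0901
  -7.0901 phi_1 + 8.8716 phi_2 = 6.4773
Solve by Cramer's rule:
  det = gamma(0)^2 - gamma(1)^2 = (8.8716)^2 - (-7.0901)^2 = 78.70528656 - 50.26951801 = 28.43576855
  phi_hat_1 = [gamma(1) gamma(0) - gamma(1) gamma(2)] / det = [(-7.0901)(8.8716) - (-7.0901)(6.4773)] / 28.43576855 = -16.97582643 / 28.43576855 = -0.597
  phi_hat_2 = [gamma(0) gamma(2) - gamma(1)^2] / det = [(8.8716)(6.4773) - (-7.0901)^2] / 28.43576855 = 7.19449667 / 28.43576855 = 0.253
So phi_hat = [-0.5970, 0.2530].
Therefore phi_hat_1 = -0.5970.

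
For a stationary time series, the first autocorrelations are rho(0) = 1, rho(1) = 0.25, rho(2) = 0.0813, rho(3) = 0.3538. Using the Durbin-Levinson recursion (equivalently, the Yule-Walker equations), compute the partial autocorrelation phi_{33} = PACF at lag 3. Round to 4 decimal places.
\phi_{33} = 0.3509

The PACF at lag k is phi_{kk}, the last component of the solution
to the Yule-Walker system G_k phi = r_k where
  (G_k)_{ij} = rho(|i - j|), (r_k)_i = rho(i), i,j = 1..k.
Equivalently, Durbin-Levinson gives phi_{kk} iteratively:
  phi_{11} = rho(1)
  phi_{kk} = [rho(k) - sum_{j=1..k-1} phi_{k-1,j} rho(k-j)]
            / [1 - sum_{j=1..k-1} phi_{k-1,j} rho(j)],
  phi_{k,j} = phi_{k-1,j} - phi_{kk} phi_{k-1,k-j},  j = 1..k-1.
Step k = 1:
  phi_11 = rho(1) = 0.25.
Step k = 2:
  phi_22 = [rho(2) - phi_11 rho(1)] / [1 - phi_11 rho(1)] = [0.0813 - (0.25)(0.25)] / [1 - (0.25)(0.25)]
         = 0.0188 / 0.9375 = 0.020053.
  Update: phi_21 = phi_11 - phi_22 phi_11 = 0.25 - (0.020053)(0.25) = 0.244987.
Step k = 3:
  phi_33 = [rho(3) - phi_21 rho(2) - phi_22 rho(1)] / [1 - phi_21 rho(1) - phi_22 rho(2)]
    numerator   = 0.3538 - (0.244987)(0.0813) - (0.020053)(0.25) = 0.32886925
    denominator = 1 - (0.244987)(0.25) - (0.020053)(0.0813) = 0.937123
  phi_33 = 0.32886925 / 0.937123 = 0.3509.
Therefore phi_{33} = 0.3509.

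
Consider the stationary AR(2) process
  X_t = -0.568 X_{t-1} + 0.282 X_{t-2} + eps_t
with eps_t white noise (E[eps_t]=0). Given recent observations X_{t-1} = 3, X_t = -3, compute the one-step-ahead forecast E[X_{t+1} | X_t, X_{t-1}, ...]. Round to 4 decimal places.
E[X_{t+1} \mid \mathcal F_t] = 2.5500

For an AR(p) model X_t = c + sum_i phi_i X_{t-i} + eps_t, the
one-step-ahead conditional mean is
  E[X_{t+1} | X_t, ...] = c + sum_i phi_i X_{t+1-i}.
Substitute known values:
  E[X_{t+1} | ...] = (-0.568) * (-3) + (0.282) * (3)
                   = 2.5500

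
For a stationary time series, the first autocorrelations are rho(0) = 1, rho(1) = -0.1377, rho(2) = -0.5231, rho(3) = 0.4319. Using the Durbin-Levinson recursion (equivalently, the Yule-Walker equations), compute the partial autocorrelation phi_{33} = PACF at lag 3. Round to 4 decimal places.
\phi_{33} = 0.3580

The PACF at lag k is phi_{kk}, the last component of the solution
to the Yule-Walker system G_k phi = r_k where
  (G_k)_{ij} = rho(|i - j|), (r_k)_i = rho(i), i,j = 1..k.
Equivalently, Durbin-Levinson gives phi_{kk} iteratively:
  phi_{11} = rho(1)
  phi_{kk} = [rho(k) - sum_{j=1..k-1} phi_{k-1,j} rho(k-j)]
            / [1 - sum_{j=1..k-1} phi_{k-1,j} rho(j)],
  phi_{k,j} = phi_{k-1,j} - phi_{kk} phi_{k-1,k-j},  j = 1..k-1.
Step k = 1:
  phi_11 = rho(1) = -0.1377.
Step k = 2:
  phi_22 = [rho(2) - phi_11 rho(1)] / [1 - phi_11 rho(1)] = [-0.5231 - (-0.1377)(-0.1377)] / [1 - (-0.1377)(-0.1377)]
         = -0.54206129 / 0.98103871 = -0.552538.
  Update: phi_21 = phi_11 - phi_22 phi_11 = -0.1377 - (-0.552538)(-0.1377) = -0.213784.
Step k = 3:
  phi_33 = [rho(3) - phi_21 rho(2) - phi_22 rho(1)] / [1 - phi_21 rho(1) - phi_22 rho(2)]
    numerator   = 0.4319 - (-0.213784)(-0.5231) - (-0.552538)(-0.1377) = 0.24398483
    denominator = 1 - (-0.213784)(-0.1377) - (-0.552538)(-0.5231) = 0.68152918
  phi_33 = 0.24398483 / 0.68152918 = 0.358.
Therefore phi_{33} = 0.3580.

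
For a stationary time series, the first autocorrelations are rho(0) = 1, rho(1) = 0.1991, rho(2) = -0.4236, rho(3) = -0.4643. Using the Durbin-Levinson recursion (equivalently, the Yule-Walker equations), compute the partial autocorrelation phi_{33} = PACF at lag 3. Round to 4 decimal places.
\phi_{33} = -0.3301

The PACF at lag k is phi_{kk}, the last component of the solution
to the Yule-Walker system G_k phi = r_k where
  (G_k)_{ij} = rho(|i - j|), (r_k)_i = rho(i), i,j = 1..k.
Equivalently, Durbin-Levinson gives phi_{kk} iteratively:
  phi_{11} = rho(1)
  phi_{kk} = [rho(k) - sum_{j=1..k-1} phi_{k-1,j} rho(k-j)]
            / [1 - sum_{j=1..k-1} phi_{k-1,j} rho(j)],
  phi_{k,j} = phi_{k-1,j} - phi_{kk} phi_{k-1,k-j},  j = 1..k-1.
Step k = 1:
  phi_11 = rho(1) = 0.1991.
Step k = 2:
  phi_22 = [rho(2) - phi_11 rho(1)] / [1 - phi_11 rho(1)] = [-0.4236 - (0.1991)(0.1991)] / [1 - (0.1991)(0.1991)]
         = -0.46324081 / 0.96035919 = -0.482362.
  Update: phi_21 = phi_11 - phi_22 phi_11 = 0.1991 - (-0.482362)(0.1991) = 0.295138.
Step k = 3:
  phi_33 = [rho(3) - phi_21 rho(2) - phi_22 rho(1)] / [1 - phi_21 rho(1) - phi_22 rho(2)]
    numerator   = -0.4643 - (0.295138)(-0.4236) - (-0.482362)(0.1991) = -0.24324114
    denominator = 1 - (0.295138)(0.1991) - (-0.482362)(-0.4236) = 0.73690941
  phi_33 = -0.24324114 / 0.73690941 = -0.3301.
Therefore phi_{33} = -0.3301.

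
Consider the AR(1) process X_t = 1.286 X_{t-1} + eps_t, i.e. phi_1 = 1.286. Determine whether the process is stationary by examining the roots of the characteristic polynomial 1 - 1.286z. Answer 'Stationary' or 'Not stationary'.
\text{Not stationary}

The AR(p) characteristic polynomial is P(z) = 1 - 1.286z.
Stationarity requires all roots to lie outside the unit circle, i.e. |z| > 1 for every root.
This is linear in z: 1 + (-1.286) z = 0  =>  z = -1/(-1.286) = 0.777605,  |z| = 0.777605.
Moduli of all roots: 0.7776.
All moduli strictly greater than 1? No.
Verdict: Not stationary.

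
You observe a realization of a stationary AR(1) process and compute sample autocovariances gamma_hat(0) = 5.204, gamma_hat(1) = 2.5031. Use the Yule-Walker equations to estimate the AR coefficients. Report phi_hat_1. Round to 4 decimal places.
\hat\phi_{1} = 0.4810

The Yule-Walker equations for an AR(p) process read, in matrix form,
  Gamma_p phi = r_p,   with   (Gamma_p)_{ij} = gamma(|i - j|),
                       (r_p)_i = gamma(i),   i,j = 1..p.
Substitute the sample gammas (Toeplitz matrix and right-hand side of size 1):
  Gamma_p = [[5.204]]
  r_p     = [2.5031]
With p = 1 this is the single equation gamma(0) phi_1 = gamma(1):
  phi_hat_1 = gamma(1) / gamma(0) = 2.5031 / 5.204 = 0.4810.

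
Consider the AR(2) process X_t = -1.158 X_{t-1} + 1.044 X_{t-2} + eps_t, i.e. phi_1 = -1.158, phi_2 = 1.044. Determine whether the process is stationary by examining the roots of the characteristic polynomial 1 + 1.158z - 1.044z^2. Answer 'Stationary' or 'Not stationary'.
\text{Not stationary}

The AR(p) characteristic polynomial is P(z) = 1 + 1.158z - 1.044z^2.
Stationarity requires all roots to lie outside the unit circle, i.e. |z| > 1 for every root.
Set 1 + (1.158) z + (-1.044) z^2 = 0, i.e. a z^2 + b z + c = 0 with a = -1.044, b = 1.158, c = 1.
Discriminant D = b^2 - 4ac = (1.158)^2 - 4*(-1.044)*1 = 1.340964 - (-4.176) = 5.516964.
D >= 0, so the roots are real: z = (-b +/- sqrt(D)) / (2a) = (-1.158 +/- 2.348822) / (-2.088).
  z_1 = (-1.158 + 2.348822) / (-2.088) = -0.5703,   |z_1| = 0.5703.
  z_2 = (-1.158 - 2.348822) / (-2.088) = 1.6795,   |z_2| = 1.6795.
Moduli of all roots: 0.5703, 1.6795.
All moduli strictly greater than 1? No.
Verdict: Not stationary.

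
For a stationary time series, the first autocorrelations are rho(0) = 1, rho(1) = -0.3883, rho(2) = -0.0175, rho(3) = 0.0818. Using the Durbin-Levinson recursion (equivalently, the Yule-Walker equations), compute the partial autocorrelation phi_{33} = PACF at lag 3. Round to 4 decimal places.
\phi_{33} = -0.0040

The PACF at lag k is phi_{kk}, the last component of the solution
to the Yule-Walker system G_k phi = r_k where
  (G_k)_{ij} = rho(|i - j|), (r_k)_i = rho(i), i,j = 1..k.
Equivalently, Durbin-Levinson gives phi_{kk} iteratively:
  phi_{11} = rho(1)
  phi_{kk} = [rho(k) - sum_{j=1..k-1} phi_{k-1,j} rho(k-j)]
            / [1 - sum_{j=1..k-1} phi_{k-1,j} rho(j)],
  phi_{k,j} = phi_{k-1,j} - phi_{kk} phi_{k-1,k-j},  j = 1..k-1.
Step k = 1:
  phi_11 = rho(1) = -0.3883.
Step k = 2:
  phi_22 = [rho(2) - phi_11 rho(1)] / [1 - phi_11 rho(1)] = [-0.0175 - (-0.3883)(-0.3883)] / [1 - (-0.3883)(-0.3883)]
         = -0.16827689 / 0.84922311 = -0.198154.
  Update: phi_21 = phi_11 - phi_22 phi_11 = -0.3883 - (-0.198154)(-0.3883) = -0.465243.
Step k = 3:
  phi_33 = [rho(3) - phi_21 rho(2) - phi_22 rho(1)] / [1 - phi_21 rho(1) - phi_22 rho(2)]
    numerator   = 0.0818 - (-0.465243)(-0.0175) - (-0.198154)(-0.3883) = -0.00328492
    denominator = 1 - (-0.465243)(-0.3883) - (-0.198154)(-0.0175) = 0.81587838
  phi_33 = -0.00328492 / 0.81587838 = -0.004.
Therefore phi_{33} = -0.0040.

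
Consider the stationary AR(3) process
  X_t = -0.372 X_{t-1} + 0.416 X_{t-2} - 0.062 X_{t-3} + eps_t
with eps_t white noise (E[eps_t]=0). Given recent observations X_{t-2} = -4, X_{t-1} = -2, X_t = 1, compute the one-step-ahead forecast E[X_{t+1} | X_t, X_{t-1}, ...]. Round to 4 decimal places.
E[X_{t+1} \mid \mathcal F_t] = -0.9560

For an AR(p) model X_t = c + sum_i phi_i X_{t-i} + eps_t, the
one-step-ahead conditional mean is
  E[X_{t+1} | X_t, ...] = c + sum_i phi_i X_{t+1-i}.
Substitute known values:
  E[X_{t+1} | ...] = (-0.372) * (1) + (0.416) * (-2) + (-0.062) * (-4)
                   = -0.9560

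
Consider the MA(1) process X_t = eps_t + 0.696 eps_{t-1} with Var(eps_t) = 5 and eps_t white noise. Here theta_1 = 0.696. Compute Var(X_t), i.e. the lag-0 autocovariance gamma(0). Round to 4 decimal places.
\gamma(0) = 7.4221

For an MA(q) process X_t = eps_t + sum_i theta_i eps_{t-i} with
Var(eps_t) = sigma^2, the variance is
  gamma(0) = sigma^2 * (1 + sum_i theta_i^2).
  sum_i theta_i^2 = (0.696)^2 = 0.484416.
  gamma(0) = 5 * (1 + 0.484416) = 5 * 1.484416 = 7.42208, which rounds to 7.4221.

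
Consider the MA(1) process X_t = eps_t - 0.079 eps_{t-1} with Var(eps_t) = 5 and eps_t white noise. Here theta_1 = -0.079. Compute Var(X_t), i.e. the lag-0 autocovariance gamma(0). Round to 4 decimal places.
\gamma(0) = 5.0312

For an MA(q) process X_t = eps_t + sum_i theta_i eps_{t-i} with
Var(eps_t) = sigma^2, the variance is
  gamma(0) = sigma^2 * (1 + sum_i theta_i^2).
  sum_i theta_i^2 = (-0.079)^2 = 0.006241.
  gamma(0) = 5 * (1 + 0.006241) = 5 * 1.006241 = 5.031205, which rounds to 5.0312.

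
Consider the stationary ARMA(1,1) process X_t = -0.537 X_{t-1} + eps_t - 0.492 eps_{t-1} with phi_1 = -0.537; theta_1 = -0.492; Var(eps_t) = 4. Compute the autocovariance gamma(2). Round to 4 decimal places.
\gamma(2) = 3.9266

Multiply the model equation by X_{t-k} and take expectations. With theta_0 = psi_0 = 1 and psi_j the MA(infinity) weights, this gives
  gamma(k) - sum_i phi_i gamma(k-i) = c_k,
  c_k = sigma^2 * sum_{j=k..q} theta_j psi_{j-k}   (c_k = 0 for k > q),
using gamma(-m) = gamma(m).
psi-weights needed (psi_j = theta_j + sum_i phi_i psi_{j-i}):
  psi_1 = theta_1 + phi_1 = -0.492 + (-0.537) = -1.029
Right-hand sides:
  c_0 = sigma^2 (1 + theta_1 psi_1) = 4 * (1 + (-0.492)(-1.029)) = 4 * 1.506268 = 6.025072
  c_1 = sigma^2 theta_1 = 4 * (-0.492) = -1.968
  c_2 = 0
Equations for k = 0 and k = 1 (AR order 1):
  gamma(0) = phi_1 gamma(1) + c_0
  gamma(1) = phi_1 gamma(0) + c_1
Substituting the second into the first: gamma(0) (1 - phi_1^2) = c_0 + phi_1 c_1, so
  gamma(0) = (c_0 + phi_1 c_1) / (1 - phi_1^2) = (6.025072 + (-0.537)(-1.968)) / (1 - (-0.537)^2) = 7.081888 / 0.711631 = 9.951629.
  gamma(1) = phi_1 gamma(0) + c_1 = (-0.537)(9.951629) + (-1.968) = -7.312025.
For k = 2 (> q): gamma(2) = phi_1 gamma(1) = (-0.537)(-7.312025) = 3.926557.
Therefore gamma(2) = 3.9266 (to 4 decimal places).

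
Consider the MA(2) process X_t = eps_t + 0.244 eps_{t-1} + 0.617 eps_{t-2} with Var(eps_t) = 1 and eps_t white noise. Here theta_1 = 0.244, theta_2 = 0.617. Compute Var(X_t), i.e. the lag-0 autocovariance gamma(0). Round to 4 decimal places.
\gamma(0) = 1.4402

For an MA(q) process X_t = eps_t + sum_i theta_i eps_{t-i} with
Var(eps_t) = sigma^2, the variance is
  gamma(0) = sigma^2 * (1 + sum_i theta_i^2).
  sum_i theta_i^2 = (0.244)^2 + (0.617)^2 = 0.059536 + 0.380689 = 0.440225.
  gamma(0) = 1 * (1 + 0.440225) = 1 * 1.440225 = 1.440225, which rounds to 1.4402.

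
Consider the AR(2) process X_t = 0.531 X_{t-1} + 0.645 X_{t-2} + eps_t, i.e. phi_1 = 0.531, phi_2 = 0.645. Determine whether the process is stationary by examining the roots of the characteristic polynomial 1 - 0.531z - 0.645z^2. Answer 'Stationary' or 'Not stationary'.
\text{Not stationary}

The AR(p) characteristic polynomial is P(z) = 1 - 0.531z - 0.645z^2.
Stationarity requires all roots to lie outside the unit circle, i.e. |z| > 1 for every root.
Set 1 + (-0.531) z + (-0.645) z^2 = 0, i.e. a z^2 + b z + c = 0 with a = -0.645, b = -0.531, c = 1.
Discriminant D = b^2 - 4ac = (-0.531)^2 - 4*(-0.645)*1 = 0.281961 - (-2.58) = 2.861961.
D >= 0, so the roots are real: z = (-b +/- sqrt(D)) / (2a) = (0.531 +/- 1.691733) / (-1.29).
  z_1 = (0.531 + 1.691733) / (-1.29) = -1.723,   |z_1| = 1.723.
  z_2 = (0.531 - 1.691733) / (-1.29) = 0.8998,   |z_2| = 0.8998.
Moduli of all roots: 1.7230, 0.8998.
All moduli strictly greater than 1? No.
Verdict: Not stationary.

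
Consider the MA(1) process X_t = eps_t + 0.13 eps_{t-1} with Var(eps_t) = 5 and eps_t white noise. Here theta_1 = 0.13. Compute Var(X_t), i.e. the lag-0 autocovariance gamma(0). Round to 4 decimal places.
\gamma(0) = 5.0845

For an MA(q) process X_t = eps_t + sum_i theta_i eps_{t-i} with
Var(eps_t) = sigma^2, the variance is
  gamma(0) = sigma^2 * (1 + sum_i theta_i^2).
  sum_i theta_i^2 = (0.13)^2 = 0.0169.
  gamma(0) = 5 * (1 + 0.0169) = 5 * 1.0169 = 5.0845.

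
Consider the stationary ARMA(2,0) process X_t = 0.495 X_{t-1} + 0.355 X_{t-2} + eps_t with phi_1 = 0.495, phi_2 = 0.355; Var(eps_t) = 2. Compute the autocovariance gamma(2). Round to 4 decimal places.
\gamma(2) = 4.0914

Multiply the model equation by X_{t-k} and take expectations. With theta_0 = psi_0 = 1 and psi_j the MA(infinity) weights, this gives
  gamma(k) - sum_i phi_i gamma(k-i) = c_k,
  c_k = sigma^2 * sum_{j=k..q} theta_j psi_{j-k}   (c_k = 0 for k > q),
using gamma(-m) = gamma(m).
Pure AR (q = 0): c_0 = sigma^2 = 2, c_k = 0 for k >= 1.
Equations for k = 0, 1, 2 (AR order 2, c_2 = 0):
  (E0) gamma(0) = phi_1 gamma(1) + phi_2 gamma(2) + c_0
  (E1) gamma(1) = phi_1 gamma(0) + phi_2 gamma(1) + c_1
  (E2) gamma(2) = phi_1 gamma(1) + phi_2 gamma(0)
From (E1): gamma(1) = A gamma(0) + B with
  A = phi_1 / (1 - phi_2) = 0.495 / 0.645 = 0.767442,   B = c_1 / (1 - phi_2) = 0 / 0.645 = 0.
Insert (E2) into (E0): gamma(0) (1 - phi_2^2) = phi_1 (1 + phi_2) gamma(1) + c_0.
  phi_1 (1 + phi_2) = (0.495)(1.355) = 0.670725,   1 - phi_2^2 = 0.873975.
Replace gamma(1) by A gamma(0) + B and collect gamma(0):
  gamma(0) [0.873975 - (0.670725)(0.767442)] = c_0 = 2
  gamma(0) * 0.359233 = 2
  gamma(0) = 2 / 0.359233 = 5.567424.
  gamma(1) = A gamma(0) = (0.767442)(5.567424) = 4.272674.
  gamma(2) = phi_1 gamma(1) + phi_2 gamma(0) = (0.495)(4.272674) + (0.355)(5.567424) = 4.091409.
Therefore gamma(2) = 4.0914 (to 4 decimal places).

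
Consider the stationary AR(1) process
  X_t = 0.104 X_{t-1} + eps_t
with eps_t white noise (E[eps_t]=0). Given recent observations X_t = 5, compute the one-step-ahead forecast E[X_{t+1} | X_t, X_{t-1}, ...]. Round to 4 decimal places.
E[X_{t+1} \mid \mathcal F_t] = 0.5200

For an AR(p) model X_t = c + sum_i phi_i X_{t-i} + eps_t, the
one-step-ahead conditional mean is
  E[X_{t+1} | X_t, ...] = c + sum_i phi_i X_{t+1-i}.
Substitute known values:
  E[X_{t+1} | ...] = (0.104) * (5)
                   = 0.5200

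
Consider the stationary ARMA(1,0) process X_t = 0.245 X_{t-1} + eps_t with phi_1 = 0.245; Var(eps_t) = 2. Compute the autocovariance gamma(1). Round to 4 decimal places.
\gamma(1) = 0.5213

Multiply the model equation by X_{t-k} and take expectations. With theta_0 = psi_0 = 1 and psi_j the MA(infinity) weights, this gives
  gamma(k) - sum_i phi_i gamma(k-i) = c_k,
  c_k = sigma^2 * sum_{j=k..q} theta_j psi_{j-k}   (c_k = 0 for k > q),
using gamma(-m) = gamma(m).
Pure AR (q = 0): c_0 = sigma^2 = 2, c_k = 0 for k >= 1.
Equations for k = 0 and k = 1 (AR order 1):
  gamma(0) = phi_1 gamma(1) + c_0
  gamma(1) = phi_1 gamma(0) + c_1
Substituting the second into the first: gamma(0) (1 - phi_1^2) = c_0 + phi_1 c_1, so
  gamma(0) = c_0 / (1 - phi_1^2) = 2 / (1 - (0.245)^2) = 2 / 0.939975 = 2.127716.
  gamma(1) = phi_1 gamma(0) = (0.245)(2.127716) = 0.52129.
Therefore gamma(1) = 0.5213 (to 4 decimal places).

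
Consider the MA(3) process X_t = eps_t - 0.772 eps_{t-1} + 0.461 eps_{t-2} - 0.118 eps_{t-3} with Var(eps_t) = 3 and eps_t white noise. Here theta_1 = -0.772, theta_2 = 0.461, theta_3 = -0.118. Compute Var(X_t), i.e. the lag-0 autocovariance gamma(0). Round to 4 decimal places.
\gamma(0) = 5.4673

For an MA(q) process X_t = eps_t + sum_i theta_i eps_{t-i} with
Var(eps_t) = sigma^2, the variance is
  gamma(0) = sigma^2 * (1 + sum_i theta_i^2).
  sum_i theta_i^2 = (-0.772)^2 + (0.461)^2 + (-0.118)^2 = 0.595984 + 0.212521 + 0.013924 = 0.822429.
  gamma(0) = 3 * (1 + 0.822429) = 3 * 1.822429 = 5.467287, which rounds to 5.4673.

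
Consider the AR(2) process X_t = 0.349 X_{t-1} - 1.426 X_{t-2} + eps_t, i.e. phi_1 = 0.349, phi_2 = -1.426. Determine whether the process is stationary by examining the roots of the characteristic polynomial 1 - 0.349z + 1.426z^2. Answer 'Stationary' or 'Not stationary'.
\text{Not stationary}

The AR(p) characteristic polynomial is P(z) = 1 - 0.349z + 1.426z^2.
Stationarity requires all roots to lie outside the unit circle, i.e. |z| > 1 for every root.
Set 1 + (-0.349) z + (1.426) z^2 = 0, i.e. a z^2 + b z + c = 0 with a = 1.426, b = -0.349, c = 1.
Discriminant D = b^2 - 4ac = (-0.349)^2 - 4*(1.426)*1 = 0.121801 - (5.704) = -5.582199.
D < 0, so the roots are the complex-conjugate pair z = (-b +/- i sqrt(-D)) / (2a) = 0.1224 +/- 0.8284i.
For a conjugate pair |z|^2 = z * conj(z) = (product of roots) = c/a = 1/(1.426) = 0.701262, so |z| = sqrt(0.701262) = 0.8374 for both roots.
Moduli of all roots: 0.8374, 0.8374.
All moduli strictly greater than 1? No.
Verdict: Not stationary.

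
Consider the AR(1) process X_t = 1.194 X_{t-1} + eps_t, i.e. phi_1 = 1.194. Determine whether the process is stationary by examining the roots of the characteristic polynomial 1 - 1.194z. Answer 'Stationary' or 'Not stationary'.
\text{Not stationary}

The AR(p) characteristic polynomial is P(z) = 1 - 1.194z.
Stationarity requires all roots to lie outside the unit circle, i.e. |z| > 1 for every root.
This is linear in z: 1 + (-1.194) z = 0  =>  z = -1/(-1.194) = 0.837521,  |z| = 0.837521.
Moduli of all roots: 0.8375.
All moduli strictly greater than 1? No.
Verdict: Not stationary.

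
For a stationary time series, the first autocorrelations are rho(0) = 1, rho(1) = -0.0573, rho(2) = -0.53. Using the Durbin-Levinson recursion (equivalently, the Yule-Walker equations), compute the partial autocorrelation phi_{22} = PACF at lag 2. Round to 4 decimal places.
\phi_{22} = -0.5350

The PACF at lag k is phi_{kk}, the last component of the solution
to the Yule-Walker system G_k phi = r_k where
  (G_k)_{ij} = rho(|i - j|), (r_k)_i = rho(i), i,j = 1..k.
Equivalently, Durbin-Levinson gives phi_{kk} iteratively:
  phi_{11} = rho(1)
  phi_{kk} = [rho(k) - sum_{j=1..k-1} phi_{k-1,j} rho(k-j)]
            / [1 - sum_{j=1..k-1} phi_{k-1,j} rho(j)],
  phi_{k,j} = phi_{k-1,j} - phi_{kk} phi_{k-1,k-j},  j = 1..k-1.
Step k = 1:
  phi_11 = rho(1) = -0.0573.
Step k = 2:
  phi_22 = [rho(2) - phi_11 rho(1)] / [1 - phi_11 rho(1)] = [-0.53 - (-0.0573)(-0.0573)] / [1 - (-0.0573)(-0.0573)]
         = -0.53328329 / 0.99671671 = -0.535.
Therefore phi_{22} = -0.5350.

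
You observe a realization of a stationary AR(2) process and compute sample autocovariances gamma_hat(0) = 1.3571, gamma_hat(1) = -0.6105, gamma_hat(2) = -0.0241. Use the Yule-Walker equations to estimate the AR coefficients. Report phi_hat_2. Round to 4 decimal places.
\hat\phi_{2} = -0.2760

The Yule-Walker equations for an AR(p) process read, in matrix form,
  Gamma_p phi = r_p,   with   (Gamma_p)_{ij} = gamma(|i - j|),
                       (r_p)_i = gamma(i),   i,j = 1..p.
Substitute the sample gammas (Toeplitz matrix and right-hand side of size 2):
  Gamma_p = [[1.3571, -0.6105], [-0.6105, 1.3571]]
  r_p     = [-0.6105, -0.0241]
Written out:
  1.3571 phi_1 - 0.6105 phi_2 = -0.6105
  -0.6105 phi_1 + 1.3571 phi_2 = -0.0241
Solve by Cramer's rule:
  det = gamma(0)^2 - gamma(1)^2 = (1.3571)^2 - (-0.6105)^2 = 1.84172041 - 0.37271025 = 1.46901016
  phi_hat_1 = [gamma(1) gamma(0) - gamma(1) gamma(2)] / det = [(-0.6105)(1.3571) - (-0.6105)(-0.0241)] / 1.46901016 = -0.8432226 / 1.46901016 = -0.574
  phi_hat_2 = [gamma(0) gamma(2) - gamma(1)^2] / det = [(1.3571)(-0.0241) - (-0.6105)^2] / 1.46901016 = -0.40541636 / 1.46901016 = -0.276
So phi_hat = [-0.5740, -0.2760].
Therefore phi_hat_2 = -0.2760.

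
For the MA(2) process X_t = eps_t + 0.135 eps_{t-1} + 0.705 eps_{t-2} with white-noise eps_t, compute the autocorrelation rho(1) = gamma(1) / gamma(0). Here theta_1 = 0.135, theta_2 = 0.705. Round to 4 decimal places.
\rho(1) = 0.1519

For an MA(q) process with theta_0 = 1, the autocovariance is
  gamma(k) = sigma^2 * sum_{i=0..q-k} theta_i * theta_{i+k},
and rho(k) = gamma(k) / gamma(0). Sigma^2 cancels.
  numerator   = (1)*(0.135) + (0.135)*(0.705) = 0.230175.
  denominator = (1)^2 + (0.135)^2 + (0.705)^2 = 1.51525.
  rho(1) = 0.230175 / 1.51525 = 0.1519.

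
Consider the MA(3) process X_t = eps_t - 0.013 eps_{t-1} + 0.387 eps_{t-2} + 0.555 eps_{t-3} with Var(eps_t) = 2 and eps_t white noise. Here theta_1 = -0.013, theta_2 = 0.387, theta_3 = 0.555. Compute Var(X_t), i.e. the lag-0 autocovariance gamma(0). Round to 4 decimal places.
\gamma(0) = 2.9159

For an MA(q) process X_t = eps_t + sum_i theta_i eps_{t-i} with
Var(eps_t) = sigma^2, the variance is
  gamma(0) = sigma^2 * (1 + sum_i theta_i^2).
  sum_i theta_i^2 = (-0.013)^2 + (0.387)^2 + (0.555)^2 = 0.000169 + 0.149769 + 0.308025 = 0.457963.
  gamma(0) = 2 * (1 + 0.457963) = 2 * 1.457963 = 2.915926, which rounds to 2.9159.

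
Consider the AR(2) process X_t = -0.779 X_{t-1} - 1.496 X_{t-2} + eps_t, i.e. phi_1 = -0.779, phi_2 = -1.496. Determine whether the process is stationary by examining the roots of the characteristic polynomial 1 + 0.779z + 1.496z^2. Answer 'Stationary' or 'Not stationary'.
\text{Not stationary}

The AR(p) characteristic polynomial is P(z) = 1 + 0.779z + 1.496z^2.
Stationarity requires all roots to lie outside the unit circle, i.e. |z| > 1 for every root.
Set 1 + (0.779) z + (1.496) z^2 = 0, i.e. a z^2 + b z + c = 0 with a = 1.496, b = 0.779, c = 1.
Discriminant D = b^2 - 4ac = (0.779)^2 - 4*(1.496)*1 = 0.606841 - (5.984) = -5.377159.
D < 0, so the roots are the complex-conjugate pair z = (-b +/- i sqrt(-D)) / (2a) = -0.2604 +/- 0.775i.
For a conjugate pair |z|^2 = z * conj(z) = (product of roots) = c/a = 1/(1.496) = 0.668449, so |z| = sqrt(0.668449) = 0.8176 for both roots.
Moduli of all roots: 0.8176, 0.8176.
All moduli strictly greater than 1? No.
Verdict: Not stationary.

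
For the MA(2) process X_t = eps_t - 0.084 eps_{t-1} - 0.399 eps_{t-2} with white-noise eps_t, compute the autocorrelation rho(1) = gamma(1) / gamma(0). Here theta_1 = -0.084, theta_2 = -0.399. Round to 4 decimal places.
\rho(1) = -0.0433

For an MA(q) process with theta_0 = 1, the autocovariance is
  gamma(k) = sigma^2 * sum_{i=0..q-k} theta_i * theta_{i+k},
and rho(k) = gamma(k) / gamma(0). Sigma^2 cancels.
  numerator   = (1)*(-0.084) + (-0.084)*(-0.399) = -0.050484.
  denominator = (1)^2 + (-0.084)^2 + (-0.399)^2 = 1.166257.
  rho(1) = -0.050484 / 1.166257 = -0.0433.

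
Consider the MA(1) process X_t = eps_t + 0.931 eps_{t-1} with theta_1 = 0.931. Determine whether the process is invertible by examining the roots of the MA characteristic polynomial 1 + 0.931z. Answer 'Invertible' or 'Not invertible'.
\text{Invertible}

The MA(q) characteristic polynomial is P(z) = 1 + 0.931z.
Invertibility requires all roots to lie outside the unit circle, i.e. |z| > 1 for every root.
This is linear in z: 1 + (0.931) z = 0  =>  z = -1/(0.931) = -1.074114,  |z| = 1.074114.
Moduli of all roots: 1.0741.
All moduli strictly greater than 1? Yes.
Verdict: Invertible.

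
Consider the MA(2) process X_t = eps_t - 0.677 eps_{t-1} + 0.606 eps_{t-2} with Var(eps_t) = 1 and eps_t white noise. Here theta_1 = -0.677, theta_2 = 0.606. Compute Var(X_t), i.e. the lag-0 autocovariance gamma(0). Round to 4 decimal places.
\gamma(0) = 1.8256

For an MA(q) process X_t = eps_t + sum_i theta_i eps_{t-i} with
Var(eps_t) = sigma^2, the variance is
  gamma(0) = sigma^2 * (1 + sum_i theta_i^2).
  sum_i theta_i^2 = (-0.677)^2 + (0.606)^2 = 0.458329 + 0.367236 = 0.825565.
  gamma(0) = 1 * (1 + 0.825565) = 1 * 1.825565 = 1.825565, which rounds to 1.8256.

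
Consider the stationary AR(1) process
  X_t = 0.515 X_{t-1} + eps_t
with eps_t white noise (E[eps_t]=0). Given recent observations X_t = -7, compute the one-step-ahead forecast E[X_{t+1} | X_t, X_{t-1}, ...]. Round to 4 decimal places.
E[X_{t+1} \mid \mathcal F_t] = -3.6050

For an AR(p) model X_t = c + sum_i phi_i X_{t-i} + eps_t, the
one-step-ahead conditional mean is
  E[X_{t+1} | X_t, ...] = c + sum_i phi_i X_{t+1-i}.
Substitute known values:
  E[X_{t+1} | ...] = (0.515) * (-7)
                   = -3.6050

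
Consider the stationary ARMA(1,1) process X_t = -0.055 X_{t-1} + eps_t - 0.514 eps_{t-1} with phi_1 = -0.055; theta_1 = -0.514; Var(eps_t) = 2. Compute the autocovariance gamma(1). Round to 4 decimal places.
\gamma(1) = -1.1737

Multiply the model equation by X_{t-k} and take expectations. With theta_0 = psi_0 = 1 and psi_j the MA(infinity) weights, this gives
  gamma(k) - sum_i phi_i gamma(k-i) = c_k,
  c_k = sigma^2 * sum_{j=k..q} theta_j psi_{j-k}   (c_k = 0 for k > q),
using gamma(-m) = gamma(m).
psi-weights needed (psi_j = theta_j + sum_i phi_i psi_{j-i}):
  psi_1 = theta_1 + phi_1 = -0.514 + (-0.055) = -0.569
Right-hand sides:
  c_0 = sigma^2 (1 + theta_1 psi_1) = 2 * (1 + (-0.514)(-0.569)) = 2 * 1.292466 = 2.584932
  c_1 = sigma^2 theta_1 = 2 * (-0.514) = -1.028
  c_2 = 0
Equations for k = 0 and k = 1 (AR order 1):
  gamma(0) = phi_1 gamma(1) + c_0
  gamma(1) = phi_1 gamma(0) + c_1
Substituting the second into the first: gamma(0) (1 - phi_1^2) = c_0 + phi_1 c_1, so
  gamma(0) = (c_0 + phi_1 c_1) / (1 - phi_1^2) = (2.584932 + (-0.055)(-1.028)) / (1 - (-0.055)^2) = 2.641472 / 0.996975 = 2.649487.
  gamma(1) = phi_1 gamma(0) + c_1 = (-0.055)(2.649487) + (-1.028) = -1.173722.
Therefore gamma(1) = -1.1737 (to 4 decimal places).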